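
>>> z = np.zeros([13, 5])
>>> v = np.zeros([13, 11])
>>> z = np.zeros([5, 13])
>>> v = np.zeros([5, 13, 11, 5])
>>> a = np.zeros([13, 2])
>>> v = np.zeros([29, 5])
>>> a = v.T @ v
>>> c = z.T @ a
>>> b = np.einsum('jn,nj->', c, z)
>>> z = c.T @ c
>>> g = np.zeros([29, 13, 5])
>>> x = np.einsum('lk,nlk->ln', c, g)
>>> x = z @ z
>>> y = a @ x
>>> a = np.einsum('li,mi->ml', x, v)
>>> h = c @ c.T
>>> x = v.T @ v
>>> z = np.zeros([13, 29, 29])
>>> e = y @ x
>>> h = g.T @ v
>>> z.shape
(13, 29, 29)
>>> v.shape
(29, 5)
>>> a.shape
(29, 5)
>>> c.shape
(13, 5)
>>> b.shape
()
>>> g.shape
(29, 13, 5)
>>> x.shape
(5, 5)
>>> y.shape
(5, 5)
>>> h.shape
(5, 13, 5)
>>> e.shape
(5, 5)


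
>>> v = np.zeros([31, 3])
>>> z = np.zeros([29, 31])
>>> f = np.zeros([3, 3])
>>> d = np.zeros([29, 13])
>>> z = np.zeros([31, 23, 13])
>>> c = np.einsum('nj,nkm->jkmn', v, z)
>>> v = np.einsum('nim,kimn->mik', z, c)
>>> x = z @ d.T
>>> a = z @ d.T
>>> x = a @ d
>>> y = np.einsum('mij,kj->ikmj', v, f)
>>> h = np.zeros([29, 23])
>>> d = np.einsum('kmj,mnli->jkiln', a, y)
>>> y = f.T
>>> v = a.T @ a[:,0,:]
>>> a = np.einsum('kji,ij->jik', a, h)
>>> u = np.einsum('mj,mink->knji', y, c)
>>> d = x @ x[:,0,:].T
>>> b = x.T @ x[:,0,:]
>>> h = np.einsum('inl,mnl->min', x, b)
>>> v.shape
(29, 23, 29)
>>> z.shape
(31, 23, 13)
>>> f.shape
(3, 3)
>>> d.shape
(31, 23, 31)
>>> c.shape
(3, 23, 13, 31)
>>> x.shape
(31, 23, 13)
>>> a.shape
(23, 29, 31)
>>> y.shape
(3, 3)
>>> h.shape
(13, 31, 23)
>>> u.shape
(31, 13, 3, 23)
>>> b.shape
(13, 23, 13)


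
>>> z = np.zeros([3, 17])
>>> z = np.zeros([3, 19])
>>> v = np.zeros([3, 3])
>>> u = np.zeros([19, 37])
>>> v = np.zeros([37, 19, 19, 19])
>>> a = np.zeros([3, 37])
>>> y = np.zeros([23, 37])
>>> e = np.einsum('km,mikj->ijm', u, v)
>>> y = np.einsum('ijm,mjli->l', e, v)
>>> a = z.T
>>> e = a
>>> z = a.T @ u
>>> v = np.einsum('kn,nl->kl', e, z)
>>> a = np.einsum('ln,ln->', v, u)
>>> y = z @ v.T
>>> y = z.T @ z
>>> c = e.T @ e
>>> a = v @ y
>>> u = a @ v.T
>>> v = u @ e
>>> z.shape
(3, 37)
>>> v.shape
(19, 3)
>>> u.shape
(19, 19)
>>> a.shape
(19, 37)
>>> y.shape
(37, 37)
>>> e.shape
(19, 3)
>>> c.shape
(3, 3)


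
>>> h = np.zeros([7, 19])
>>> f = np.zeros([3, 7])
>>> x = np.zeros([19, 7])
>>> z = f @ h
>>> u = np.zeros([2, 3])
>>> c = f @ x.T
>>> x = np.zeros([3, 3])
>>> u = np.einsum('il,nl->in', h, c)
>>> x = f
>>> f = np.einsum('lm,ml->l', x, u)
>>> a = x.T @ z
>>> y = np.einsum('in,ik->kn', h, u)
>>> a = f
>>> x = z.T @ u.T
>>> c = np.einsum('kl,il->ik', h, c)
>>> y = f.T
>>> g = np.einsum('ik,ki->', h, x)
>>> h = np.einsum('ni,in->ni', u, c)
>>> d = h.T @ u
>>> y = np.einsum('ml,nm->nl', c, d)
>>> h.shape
(7, 3)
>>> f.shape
(3,)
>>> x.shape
(19, 7)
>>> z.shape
(3, 19)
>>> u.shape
(7, 3)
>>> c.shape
(3, 7)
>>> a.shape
(3,)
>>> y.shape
(3, 7)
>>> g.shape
()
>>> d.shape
(3, 3)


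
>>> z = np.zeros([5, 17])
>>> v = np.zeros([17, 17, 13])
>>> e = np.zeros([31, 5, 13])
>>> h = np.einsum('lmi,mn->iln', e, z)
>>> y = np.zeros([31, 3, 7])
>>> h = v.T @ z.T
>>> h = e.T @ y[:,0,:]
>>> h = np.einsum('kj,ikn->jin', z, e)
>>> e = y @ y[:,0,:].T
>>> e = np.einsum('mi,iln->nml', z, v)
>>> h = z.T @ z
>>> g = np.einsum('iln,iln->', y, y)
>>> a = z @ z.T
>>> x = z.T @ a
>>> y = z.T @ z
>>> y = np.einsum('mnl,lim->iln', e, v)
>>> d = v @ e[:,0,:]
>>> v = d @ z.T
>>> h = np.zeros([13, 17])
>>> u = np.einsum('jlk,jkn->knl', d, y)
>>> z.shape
(5, 17)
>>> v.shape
(17, 17, 5)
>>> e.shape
(13, 5, 17)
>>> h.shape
(13, 17)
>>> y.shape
(17, 17, 5)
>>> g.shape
()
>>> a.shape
(5, 5)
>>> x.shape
(17, 5)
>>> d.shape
(17, 17, 17)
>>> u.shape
(17, 5, 17)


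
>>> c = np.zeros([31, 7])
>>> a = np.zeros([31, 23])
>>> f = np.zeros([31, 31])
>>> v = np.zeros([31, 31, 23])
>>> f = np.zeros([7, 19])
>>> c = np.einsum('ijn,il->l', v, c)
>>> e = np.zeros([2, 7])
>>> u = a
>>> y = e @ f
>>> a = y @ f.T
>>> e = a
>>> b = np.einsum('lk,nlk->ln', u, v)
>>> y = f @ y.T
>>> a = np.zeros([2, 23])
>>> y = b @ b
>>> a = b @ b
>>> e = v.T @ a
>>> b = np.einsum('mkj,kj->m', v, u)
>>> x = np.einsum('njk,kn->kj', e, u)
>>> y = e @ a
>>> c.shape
(7,)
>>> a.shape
(31, 31)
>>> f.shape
(7, 19)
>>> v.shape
(31, 31, 23)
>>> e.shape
(23, 31, 31)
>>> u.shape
(31, 23)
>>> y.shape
(23, 31, 31)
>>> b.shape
(31,)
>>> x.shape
(31, 31)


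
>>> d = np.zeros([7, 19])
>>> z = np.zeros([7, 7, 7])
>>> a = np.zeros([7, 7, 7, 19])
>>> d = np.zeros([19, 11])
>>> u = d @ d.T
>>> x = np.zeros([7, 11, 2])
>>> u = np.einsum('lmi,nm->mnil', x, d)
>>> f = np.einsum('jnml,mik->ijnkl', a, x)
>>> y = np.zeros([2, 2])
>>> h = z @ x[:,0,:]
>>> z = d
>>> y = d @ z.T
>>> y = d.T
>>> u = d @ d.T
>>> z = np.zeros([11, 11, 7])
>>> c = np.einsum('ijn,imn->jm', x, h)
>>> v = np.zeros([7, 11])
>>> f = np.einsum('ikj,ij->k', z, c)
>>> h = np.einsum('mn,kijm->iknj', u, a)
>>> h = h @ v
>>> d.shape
(19, 11)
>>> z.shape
(11, 11, 7)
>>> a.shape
(7, 7, 7, 19)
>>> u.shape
(19, 19)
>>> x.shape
(7, 11, 2)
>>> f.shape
(11,)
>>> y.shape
(11, 19)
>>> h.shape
(7, 7, 19, 11)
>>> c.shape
(11, 7)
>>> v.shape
(7, 11)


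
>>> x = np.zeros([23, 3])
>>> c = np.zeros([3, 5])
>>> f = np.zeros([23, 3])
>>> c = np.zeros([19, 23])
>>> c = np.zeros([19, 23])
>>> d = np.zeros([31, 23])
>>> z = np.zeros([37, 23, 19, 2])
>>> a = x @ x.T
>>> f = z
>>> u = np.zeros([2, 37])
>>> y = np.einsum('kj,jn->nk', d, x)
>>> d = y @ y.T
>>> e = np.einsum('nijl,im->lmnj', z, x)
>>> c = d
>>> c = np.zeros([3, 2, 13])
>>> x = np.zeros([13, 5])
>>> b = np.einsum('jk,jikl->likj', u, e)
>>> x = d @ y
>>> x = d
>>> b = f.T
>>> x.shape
(3, 3)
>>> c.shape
(3, 2, 13)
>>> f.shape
(37, 23, 19, 2)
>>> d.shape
(3, 3)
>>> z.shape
(37, 23, 19, 2)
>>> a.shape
(23, 23)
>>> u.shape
(2, 37)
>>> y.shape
(3, 31)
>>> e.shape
(2, 3, 37, 19)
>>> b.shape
(2, 19, 23, 37)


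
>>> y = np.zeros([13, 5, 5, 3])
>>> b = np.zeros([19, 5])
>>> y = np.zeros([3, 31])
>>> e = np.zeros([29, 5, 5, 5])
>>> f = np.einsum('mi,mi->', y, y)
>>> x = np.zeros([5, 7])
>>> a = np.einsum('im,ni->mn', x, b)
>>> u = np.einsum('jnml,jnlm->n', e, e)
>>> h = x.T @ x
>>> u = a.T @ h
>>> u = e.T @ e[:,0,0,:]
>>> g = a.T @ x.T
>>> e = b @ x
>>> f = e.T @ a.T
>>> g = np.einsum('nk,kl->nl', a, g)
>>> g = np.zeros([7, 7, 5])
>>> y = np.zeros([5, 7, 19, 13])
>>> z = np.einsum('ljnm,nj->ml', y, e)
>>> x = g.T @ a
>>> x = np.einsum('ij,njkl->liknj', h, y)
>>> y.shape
(5, 7, 19, 13)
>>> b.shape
(19, 5)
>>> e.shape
(19, 7)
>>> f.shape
(7, 7)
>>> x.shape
(13, 7, 19, 5, 7)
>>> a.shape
(7, 19)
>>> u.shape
(5, 5, 5, 5)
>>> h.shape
(7, 7)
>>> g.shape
(7, 7, 5)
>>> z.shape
(13, 5)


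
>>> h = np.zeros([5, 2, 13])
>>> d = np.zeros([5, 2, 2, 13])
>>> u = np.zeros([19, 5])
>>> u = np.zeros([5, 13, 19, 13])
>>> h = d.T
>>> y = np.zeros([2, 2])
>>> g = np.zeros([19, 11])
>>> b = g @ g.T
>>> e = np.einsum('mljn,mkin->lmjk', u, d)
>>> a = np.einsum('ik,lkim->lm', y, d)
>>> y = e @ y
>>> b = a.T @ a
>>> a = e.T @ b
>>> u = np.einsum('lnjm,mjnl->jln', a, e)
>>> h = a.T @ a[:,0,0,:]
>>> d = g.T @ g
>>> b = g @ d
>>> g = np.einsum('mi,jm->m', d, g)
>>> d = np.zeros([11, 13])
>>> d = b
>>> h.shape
(13, 5, 19, 13)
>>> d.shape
(19, 11)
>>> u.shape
(5, 2, 19)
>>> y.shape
(13, 5, 19, 2)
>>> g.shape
(11,)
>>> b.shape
(19, 11)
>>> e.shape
(13, 5, 19, 2)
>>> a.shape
(2, 19, 5, 13)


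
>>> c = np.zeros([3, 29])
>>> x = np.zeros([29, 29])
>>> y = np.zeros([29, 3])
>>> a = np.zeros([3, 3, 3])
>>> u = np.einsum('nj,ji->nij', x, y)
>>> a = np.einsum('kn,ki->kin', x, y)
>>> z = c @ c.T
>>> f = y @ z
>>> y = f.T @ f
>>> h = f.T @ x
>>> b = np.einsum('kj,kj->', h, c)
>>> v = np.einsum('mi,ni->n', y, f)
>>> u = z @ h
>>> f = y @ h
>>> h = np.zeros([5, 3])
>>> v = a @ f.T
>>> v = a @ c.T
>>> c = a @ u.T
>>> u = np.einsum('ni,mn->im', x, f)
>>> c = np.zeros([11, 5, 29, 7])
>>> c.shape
(11, 5, 29, 7)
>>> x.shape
(29, 29)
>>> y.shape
(3, 3)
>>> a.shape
(29, 3, 29)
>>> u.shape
(29, 3)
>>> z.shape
(3, 3)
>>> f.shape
(3, 29)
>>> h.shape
(5, 3)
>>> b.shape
()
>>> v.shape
(29, 3, 3)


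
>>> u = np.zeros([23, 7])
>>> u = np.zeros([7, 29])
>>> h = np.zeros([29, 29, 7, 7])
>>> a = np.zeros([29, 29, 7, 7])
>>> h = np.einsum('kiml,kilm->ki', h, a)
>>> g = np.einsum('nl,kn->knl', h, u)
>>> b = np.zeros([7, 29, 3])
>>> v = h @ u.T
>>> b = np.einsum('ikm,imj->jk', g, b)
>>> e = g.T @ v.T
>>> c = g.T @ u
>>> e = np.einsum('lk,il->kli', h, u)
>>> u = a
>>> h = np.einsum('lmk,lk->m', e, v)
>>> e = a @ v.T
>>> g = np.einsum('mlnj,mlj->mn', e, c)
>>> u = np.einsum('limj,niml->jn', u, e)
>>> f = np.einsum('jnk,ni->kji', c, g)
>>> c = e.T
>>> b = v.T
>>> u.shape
(7, 29)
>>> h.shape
(29,)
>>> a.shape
(29, 29, 7, 7)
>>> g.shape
(29, 7)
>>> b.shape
(7, 29)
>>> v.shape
(29, 7)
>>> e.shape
(29, 29, 7, 29)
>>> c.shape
(29, 7, 29, 29)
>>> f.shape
(29, 29, 7)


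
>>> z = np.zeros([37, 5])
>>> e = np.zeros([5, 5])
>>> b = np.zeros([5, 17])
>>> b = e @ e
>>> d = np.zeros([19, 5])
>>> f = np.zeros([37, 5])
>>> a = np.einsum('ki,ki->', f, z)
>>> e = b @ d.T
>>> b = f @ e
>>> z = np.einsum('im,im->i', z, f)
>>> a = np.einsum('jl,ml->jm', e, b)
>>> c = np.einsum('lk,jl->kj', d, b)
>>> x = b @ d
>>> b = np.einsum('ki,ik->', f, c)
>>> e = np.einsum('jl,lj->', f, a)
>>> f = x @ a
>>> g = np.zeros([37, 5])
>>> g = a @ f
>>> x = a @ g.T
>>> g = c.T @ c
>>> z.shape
(37,)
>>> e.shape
()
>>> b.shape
()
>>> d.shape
(19, 5)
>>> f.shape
(37, 37)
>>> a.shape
(5, 37)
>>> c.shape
(5, 37)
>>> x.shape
(5, 5)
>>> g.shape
(37, 37)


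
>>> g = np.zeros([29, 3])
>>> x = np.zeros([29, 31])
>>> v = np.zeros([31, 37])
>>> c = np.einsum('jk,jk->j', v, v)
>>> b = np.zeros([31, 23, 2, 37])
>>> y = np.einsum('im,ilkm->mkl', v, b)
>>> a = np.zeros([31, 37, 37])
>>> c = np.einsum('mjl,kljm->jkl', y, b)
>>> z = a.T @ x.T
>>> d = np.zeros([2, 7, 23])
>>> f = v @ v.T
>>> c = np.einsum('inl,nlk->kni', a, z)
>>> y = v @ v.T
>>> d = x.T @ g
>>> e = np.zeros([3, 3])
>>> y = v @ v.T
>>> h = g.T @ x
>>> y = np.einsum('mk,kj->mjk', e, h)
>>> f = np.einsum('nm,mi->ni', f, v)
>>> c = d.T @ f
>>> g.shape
(29, 3)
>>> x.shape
(29, 31)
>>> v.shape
(31, 37)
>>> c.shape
(3, 37)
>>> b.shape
(31, 23, 2, 37)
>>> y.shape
(3, 31, 3)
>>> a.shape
(31, 37, 37)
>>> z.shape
(37, 37, 29)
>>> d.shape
(31, 3)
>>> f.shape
(31, 37)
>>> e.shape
(3, 3)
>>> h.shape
(3, 31)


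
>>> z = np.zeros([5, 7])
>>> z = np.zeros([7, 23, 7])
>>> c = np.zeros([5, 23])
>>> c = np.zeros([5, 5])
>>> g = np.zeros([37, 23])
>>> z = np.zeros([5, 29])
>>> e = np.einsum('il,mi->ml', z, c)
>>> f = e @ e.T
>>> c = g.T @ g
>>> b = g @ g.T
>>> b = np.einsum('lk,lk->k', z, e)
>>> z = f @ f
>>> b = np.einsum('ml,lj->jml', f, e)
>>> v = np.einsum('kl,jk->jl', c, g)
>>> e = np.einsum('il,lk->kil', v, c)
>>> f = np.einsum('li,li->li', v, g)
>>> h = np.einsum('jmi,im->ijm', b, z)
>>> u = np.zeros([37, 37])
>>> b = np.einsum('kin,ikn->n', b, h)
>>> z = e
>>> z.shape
(23, 37, 23)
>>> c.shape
(23, 23)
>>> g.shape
(37, 23)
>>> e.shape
(23, 37, 23)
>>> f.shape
(37, 23)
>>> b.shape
(5,)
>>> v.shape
(37, 23)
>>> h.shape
(5, 29, 5)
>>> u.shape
(37, 37)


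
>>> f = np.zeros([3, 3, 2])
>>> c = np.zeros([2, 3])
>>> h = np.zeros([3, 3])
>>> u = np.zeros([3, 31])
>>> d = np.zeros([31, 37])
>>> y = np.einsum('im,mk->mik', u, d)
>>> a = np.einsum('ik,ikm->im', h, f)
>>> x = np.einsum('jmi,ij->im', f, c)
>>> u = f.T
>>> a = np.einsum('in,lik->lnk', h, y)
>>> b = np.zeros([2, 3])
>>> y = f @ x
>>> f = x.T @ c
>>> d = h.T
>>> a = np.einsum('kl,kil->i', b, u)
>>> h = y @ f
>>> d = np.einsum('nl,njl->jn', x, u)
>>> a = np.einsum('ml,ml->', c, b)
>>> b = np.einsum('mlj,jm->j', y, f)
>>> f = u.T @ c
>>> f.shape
(3, 3, 3)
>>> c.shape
(2, 3)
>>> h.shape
(3, 3, 3)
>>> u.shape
(2, 3, 3)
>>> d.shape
(3, 2)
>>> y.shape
(3, 3, 3)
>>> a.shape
()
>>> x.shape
(2, 3)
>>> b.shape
(3,)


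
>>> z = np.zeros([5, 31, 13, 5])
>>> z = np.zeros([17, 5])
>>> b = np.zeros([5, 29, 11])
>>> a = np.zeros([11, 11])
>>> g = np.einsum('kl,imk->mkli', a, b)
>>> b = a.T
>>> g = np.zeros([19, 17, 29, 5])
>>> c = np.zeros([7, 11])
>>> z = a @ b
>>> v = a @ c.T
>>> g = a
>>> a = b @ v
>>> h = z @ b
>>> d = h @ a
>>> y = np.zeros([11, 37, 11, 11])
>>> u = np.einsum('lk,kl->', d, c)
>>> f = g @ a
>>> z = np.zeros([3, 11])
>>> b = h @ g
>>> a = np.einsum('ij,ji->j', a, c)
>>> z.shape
(3, 11)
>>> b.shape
(11, 11)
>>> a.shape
(7,)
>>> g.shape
(11, 11)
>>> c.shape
(7, 11)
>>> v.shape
(11, 7)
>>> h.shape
(11, 11)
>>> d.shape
(11, 7)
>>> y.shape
(11, 37, 11, 11)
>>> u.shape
()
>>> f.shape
(11, 7)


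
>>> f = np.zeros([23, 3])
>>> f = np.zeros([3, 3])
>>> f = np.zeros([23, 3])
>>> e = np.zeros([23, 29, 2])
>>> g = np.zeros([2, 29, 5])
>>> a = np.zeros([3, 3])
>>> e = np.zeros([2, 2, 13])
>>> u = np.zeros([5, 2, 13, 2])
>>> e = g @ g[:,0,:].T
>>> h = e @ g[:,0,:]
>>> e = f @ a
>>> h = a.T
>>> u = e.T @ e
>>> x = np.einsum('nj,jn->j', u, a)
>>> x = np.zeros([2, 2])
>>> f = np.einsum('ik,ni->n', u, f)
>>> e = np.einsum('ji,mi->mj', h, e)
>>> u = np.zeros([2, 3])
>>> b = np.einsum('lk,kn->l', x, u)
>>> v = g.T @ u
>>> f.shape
(23,)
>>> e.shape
(23, 3)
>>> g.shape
(2, 29, 5)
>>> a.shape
(3, 3)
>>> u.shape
(2, 3)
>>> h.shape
(3, 3)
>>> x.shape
(2, 2)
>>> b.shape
(2,)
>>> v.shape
(5, 29, 3)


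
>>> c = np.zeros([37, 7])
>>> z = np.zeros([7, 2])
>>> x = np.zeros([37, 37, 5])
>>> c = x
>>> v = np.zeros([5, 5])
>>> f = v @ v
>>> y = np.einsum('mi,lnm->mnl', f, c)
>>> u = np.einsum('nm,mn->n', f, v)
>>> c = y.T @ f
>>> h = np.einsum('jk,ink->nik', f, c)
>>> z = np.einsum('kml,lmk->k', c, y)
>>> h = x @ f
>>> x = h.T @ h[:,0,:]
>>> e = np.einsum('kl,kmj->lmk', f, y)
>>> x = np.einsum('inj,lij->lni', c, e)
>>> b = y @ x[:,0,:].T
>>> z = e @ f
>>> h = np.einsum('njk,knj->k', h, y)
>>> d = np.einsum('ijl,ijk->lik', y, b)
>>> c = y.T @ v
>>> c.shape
(37, 37, 5)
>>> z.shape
(5, 37, 5)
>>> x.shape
(5, 37, 37)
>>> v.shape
(5, 5)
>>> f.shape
(5, 5)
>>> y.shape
(5, 37, 37)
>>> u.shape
(5,)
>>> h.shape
(5,)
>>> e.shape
(5, 37, 5)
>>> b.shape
(5, 37, 5)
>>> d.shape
(37, 5, 5)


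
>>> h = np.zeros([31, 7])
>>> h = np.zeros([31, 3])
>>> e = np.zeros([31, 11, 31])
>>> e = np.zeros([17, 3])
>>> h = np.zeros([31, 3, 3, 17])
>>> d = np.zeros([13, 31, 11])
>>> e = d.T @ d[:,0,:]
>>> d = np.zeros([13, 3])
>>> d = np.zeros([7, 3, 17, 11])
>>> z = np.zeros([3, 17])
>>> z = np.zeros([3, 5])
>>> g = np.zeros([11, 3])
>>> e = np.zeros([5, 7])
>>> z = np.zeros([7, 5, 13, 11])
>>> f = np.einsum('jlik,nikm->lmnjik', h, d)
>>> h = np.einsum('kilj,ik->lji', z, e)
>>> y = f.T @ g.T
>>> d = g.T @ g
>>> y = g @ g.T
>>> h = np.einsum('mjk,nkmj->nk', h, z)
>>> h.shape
(7, 5)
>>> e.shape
(5, 7)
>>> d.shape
(3, 3)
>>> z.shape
(7, 5, 13, 11)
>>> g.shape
(11, 3)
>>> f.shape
(3, 11, 7, 31, 3, 17)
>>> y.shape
(11, 11)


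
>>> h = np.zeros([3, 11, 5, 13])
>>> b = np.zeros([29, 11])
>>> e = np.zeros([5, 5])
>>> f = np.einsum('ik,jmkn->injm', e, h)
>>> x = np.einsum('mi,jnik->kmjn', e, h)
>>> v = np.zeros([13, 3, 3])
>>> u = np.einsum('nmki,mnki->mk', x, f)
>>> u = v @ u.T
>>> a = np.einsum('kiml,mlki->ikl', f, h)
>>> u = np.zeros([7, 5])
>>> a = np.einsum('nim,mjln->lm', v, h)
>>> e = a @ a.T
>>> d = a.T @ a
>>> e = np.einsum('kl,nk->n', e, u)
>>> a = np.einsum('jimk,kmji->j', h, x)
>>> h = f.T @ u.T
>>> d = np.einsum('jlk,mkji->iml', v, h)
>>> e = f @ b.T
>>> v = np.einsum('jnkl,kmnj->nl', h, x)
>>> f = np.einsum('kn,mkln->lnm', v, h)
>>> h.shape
(11, 3, 13, 7)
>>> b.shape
(29, 11)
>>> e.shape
(5, 13, 3, 29)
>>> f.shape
(13, 7, 11)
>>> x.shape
(13, 5, 3, 11)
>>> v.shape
(3, 7)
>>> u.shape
(7, 5)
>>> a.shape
(3,)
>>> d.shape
(7, 11, 3)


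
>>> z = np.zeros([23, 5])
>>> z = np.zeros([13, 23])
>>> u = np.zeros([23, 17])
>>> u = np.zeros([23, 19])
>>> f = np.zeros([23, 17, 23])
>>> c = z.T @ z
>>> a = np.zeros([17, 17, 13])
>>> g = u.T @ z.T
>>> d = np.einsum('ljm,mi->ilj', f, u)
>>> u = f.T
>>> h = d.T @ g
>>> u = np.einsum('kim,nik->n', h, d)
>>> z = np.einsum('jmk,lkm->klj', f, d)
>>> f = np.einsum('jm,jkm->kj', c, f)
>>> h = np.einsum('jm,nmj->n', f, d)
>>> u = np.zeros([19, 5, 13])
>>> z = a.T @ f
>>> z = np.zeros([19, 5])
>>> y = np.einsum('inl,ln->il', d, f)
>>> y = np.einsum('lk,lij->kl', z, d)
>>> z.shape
(19, 5)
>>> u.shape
(19, 5, 13)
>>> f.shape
(17, 23)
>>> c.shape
(23, 23)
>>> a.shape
(17, 17, 13)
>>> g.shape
(19, 13)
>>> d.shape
(19, 23, 17)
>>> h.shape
(19,)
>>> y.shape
(5, 19)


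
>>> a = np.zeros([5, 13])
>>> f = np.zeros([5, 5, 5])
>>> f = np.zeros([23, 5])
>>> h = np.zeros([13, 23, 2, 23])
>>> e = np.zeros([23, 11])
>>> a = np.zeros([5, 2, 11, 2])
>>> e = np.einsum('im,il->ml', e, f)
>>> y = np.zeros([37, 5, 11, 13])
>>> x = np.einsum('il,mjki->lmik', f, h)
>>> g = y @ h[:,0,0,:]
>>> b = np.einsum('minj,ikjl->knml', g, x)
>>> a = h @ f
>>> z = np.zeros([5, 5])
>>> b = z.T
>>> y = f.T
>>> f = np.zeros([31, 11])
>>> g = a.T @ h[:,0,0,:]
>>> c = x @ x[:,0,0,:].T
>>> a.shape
(13, 23, 2, 5)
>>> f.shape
(31, 11)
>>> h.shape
(13, 23, 2, 23)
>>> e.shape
(11, 5)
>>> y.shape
(5, 23)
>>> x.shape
(5, 13, 23, 2)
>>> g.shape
(5, 2, 23, 23)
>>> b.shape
(5, 5)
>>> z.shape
(5, 5)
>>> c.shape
(5, 13, 23, 5)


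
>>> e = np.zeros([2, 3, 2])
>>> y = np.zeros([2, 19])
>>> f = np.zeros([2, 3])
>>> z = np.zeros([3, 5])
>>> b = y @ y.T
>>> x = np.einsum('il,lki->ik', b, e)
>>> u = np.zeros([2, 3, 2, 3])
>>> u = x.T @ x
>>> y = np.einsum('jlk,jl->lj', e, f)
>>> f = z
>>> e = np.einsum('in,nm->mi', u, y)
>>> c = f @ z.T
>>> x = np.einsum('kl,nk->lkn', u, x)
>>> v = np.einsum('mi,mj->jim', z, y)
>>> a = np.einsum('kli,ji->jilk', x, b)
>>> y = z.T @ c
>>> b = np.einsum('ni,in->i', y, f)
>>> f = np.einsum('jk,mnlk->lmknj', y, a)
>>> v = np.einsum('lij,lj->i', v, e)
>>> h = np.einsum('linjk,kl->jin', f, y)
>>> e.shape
(2, 3)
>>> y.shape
(5, 3)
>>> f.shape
(3, 2, 3, 2, 5)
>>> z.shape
(3, 5)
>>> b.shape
(3,)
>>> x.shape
(3, 3, 2)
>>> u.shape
(3, 3)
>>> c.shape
(3, 3)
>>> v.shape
(5,)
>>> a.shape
(2, 2, 3, 3)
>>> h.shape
(2, 2, 3)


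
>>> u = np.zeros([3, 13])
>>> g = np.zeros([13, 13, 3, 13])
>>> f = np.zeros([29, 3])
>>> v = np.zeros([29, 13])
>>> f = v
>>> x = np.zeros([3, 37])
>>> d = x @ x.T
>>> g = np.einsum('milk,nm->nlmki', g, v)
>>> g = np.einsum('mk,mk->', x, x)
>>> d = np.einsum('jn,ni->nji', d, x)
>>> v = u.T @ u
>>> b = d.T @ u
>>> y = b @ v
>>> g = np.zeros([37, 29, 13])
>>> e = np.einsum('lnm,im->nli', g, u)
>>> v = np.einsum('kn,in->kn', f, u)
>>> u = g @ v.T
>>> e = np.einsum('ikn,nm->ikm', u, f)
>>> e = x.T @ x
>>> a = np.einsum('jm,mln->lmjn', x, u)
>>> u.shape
(37, 29, 29)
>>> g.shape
(37, 29, 13)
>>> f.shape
(29, 13)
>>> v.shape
(29, 13)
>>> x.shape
(3, 37)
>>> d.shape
(3, 3, 37)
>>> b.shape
(37, 3, 13)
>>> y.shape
(37, 3, 13)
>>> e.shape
(37, 37)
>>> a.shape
(29, 37, 3, 29)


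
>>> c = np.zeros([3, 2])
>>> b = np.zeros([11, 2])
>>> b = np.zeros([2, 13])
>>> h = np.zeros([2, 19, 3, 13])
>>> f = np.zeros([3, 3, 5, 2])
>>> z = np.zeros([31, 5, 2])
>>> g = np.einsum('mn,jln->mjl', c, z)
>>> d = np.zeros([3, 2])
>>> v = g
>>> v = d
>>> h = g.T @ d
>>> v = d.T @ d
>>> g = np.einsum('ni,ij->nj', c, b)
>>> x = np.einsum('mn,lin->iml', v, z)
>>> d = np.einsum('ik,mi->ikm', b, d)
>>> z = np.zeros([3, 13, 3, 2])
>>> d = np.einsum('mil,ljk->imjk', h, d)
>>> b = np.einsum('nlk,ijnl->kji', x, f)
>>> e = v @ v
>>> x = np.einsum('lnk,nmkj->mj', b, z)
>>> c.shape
(3, 2)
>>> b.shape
(31, 3, 3)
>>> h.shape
(5, 31, 2)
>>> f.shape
(3, 3, 5, 2)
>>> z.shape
(3, 13, 3, 2)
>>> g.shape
(3, 13)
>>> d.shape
(31, 5, 13, 3)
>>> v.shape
(2, 2)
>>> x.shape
(13, 2)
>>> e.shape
(2, 2)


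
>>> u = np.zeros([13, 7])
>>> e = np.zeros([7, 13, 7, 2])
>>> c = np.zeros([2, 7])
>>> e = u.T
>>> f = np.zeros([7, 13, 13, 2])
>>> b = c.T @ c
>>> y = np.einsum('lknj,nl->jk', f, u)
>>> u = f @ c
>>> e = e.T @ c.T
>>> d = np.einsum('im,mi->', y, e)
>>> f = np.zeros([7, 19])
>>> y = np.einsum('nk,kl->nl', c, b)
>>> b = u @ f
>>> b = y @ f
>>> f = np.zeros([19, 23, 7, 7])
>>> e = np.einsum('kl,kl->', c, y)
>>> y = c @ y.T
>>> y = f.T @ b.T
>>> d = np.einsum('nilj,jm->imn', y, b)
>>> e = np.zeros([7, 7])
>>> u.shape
(7, 13, 13, 7)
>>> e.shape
(7, 7)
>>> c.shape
(2, 7)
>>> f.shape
(19, 23, 7, 7)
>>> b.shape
(2, 19)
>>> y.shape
(7, 7, 23, 2)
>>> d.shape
(7, 19, 7)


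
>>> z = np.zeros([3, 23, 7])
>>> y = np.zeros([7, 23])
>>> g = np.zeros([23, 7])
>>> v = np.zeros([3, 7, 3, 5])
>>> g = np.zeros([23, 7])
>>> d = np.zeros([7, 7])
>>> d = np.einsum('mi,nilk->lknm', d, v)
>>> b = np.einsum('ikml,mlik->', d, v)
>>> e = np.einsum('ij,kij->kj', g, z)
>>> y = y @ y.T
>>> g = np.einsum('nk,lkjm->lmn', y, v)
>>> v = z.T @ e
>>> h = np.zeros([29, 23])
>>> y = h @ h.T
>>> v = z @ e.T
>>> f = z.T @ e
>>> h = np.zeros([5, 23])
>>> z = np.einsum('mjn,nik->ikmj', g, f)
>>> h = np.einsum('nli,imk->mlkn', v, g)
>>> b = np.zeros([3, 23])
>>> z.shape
(23, 7, 3, 5)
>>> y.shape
(29, 29)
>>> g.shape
(3, 5, 7)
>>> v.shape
(3, 23, 3)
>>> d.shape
(3, 5, 3, 7)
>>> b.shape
(3, 23)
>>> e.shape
(3, 7)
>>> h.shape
(5, 23, 7, 3)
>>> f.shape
(7, 23, 7)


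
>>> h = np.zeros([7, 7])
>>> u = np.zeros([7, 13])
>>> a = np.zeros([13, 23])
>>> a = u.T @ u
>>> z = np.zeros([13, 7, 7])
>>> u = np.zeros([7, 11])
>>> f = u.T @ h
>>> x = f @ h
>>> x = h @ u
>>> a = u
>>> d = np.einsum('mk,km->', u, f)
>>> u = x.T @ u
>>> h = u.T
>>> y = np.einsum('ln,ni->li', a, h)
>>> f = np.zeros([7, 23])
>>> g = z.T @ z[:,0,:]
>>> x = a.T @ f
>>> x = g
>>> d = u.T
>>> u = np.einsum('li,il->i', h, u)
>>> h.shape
(11, 11)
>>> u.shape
(11,)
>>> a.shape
(7, 11)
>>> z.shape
(13, 7, 7)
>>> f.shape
(7, 23)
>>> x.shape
(7, 7, 7)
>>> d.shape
(11, 11)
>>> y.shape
(7, 11)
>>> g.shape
(7, 7, 7)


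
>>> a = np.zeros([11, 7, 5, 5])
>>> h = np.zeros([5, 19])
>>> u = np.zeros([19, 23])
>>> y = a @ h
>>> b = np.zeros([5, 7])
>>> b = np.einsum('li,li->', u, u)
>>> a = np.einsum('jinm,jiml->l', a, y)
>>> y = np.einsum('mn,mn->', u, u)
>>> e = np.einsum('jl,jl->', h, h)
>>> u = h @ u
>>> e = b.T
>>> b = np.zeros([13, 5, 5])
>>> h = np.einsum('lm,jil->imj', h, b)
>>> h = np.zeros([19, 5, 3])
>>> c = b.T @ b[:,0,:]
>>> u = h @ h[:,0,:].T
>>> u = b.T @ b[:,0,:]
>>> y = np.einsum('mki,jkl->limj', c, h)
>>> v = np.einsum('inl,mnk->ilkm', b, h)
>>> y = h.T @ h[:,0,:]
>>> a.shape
(19,)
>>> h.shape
(19, 5, 3)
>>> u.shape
(5, 5, 5)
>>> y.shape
(3, 5, 3)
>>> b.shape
(13, 5, 5)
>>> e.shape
()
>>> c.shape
(5, 5, 5)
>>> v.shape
(13, 5, 3, 19)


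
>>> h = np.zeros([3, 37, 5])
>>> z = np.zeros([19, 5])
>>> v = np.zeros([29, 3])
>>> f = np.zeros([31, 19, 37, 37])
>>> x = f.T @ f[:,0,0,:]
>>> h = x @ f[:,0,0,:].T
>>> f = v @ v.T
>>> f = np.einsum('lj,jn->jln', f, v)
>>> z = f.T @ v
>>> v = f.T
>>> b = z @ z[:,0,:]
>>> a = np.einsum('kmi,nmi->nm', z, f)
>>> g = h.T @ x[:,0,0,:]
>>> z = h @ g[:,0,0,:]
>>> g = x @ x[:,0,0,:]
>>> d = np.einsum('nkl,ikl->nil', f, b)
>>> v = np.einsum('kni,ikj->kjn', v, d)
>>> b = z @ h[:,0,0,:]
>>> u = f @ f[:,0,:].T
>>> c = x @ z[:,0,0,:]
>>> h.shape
(37, 37, 19, 31)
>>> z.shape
(37, 37, 19, 37)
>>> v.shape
(3, 3, 29)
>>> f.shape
(29, 29, 3)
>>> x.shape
(37, 37, 19, 37)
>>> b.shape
(37, 37, 19, 31)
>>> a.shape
(29, 29)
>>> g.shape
(37, 37, 19, 37)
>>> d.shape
(29, 3, 3)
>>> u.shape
(29, 29, 29)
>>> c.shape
(37, 37, 19, 37)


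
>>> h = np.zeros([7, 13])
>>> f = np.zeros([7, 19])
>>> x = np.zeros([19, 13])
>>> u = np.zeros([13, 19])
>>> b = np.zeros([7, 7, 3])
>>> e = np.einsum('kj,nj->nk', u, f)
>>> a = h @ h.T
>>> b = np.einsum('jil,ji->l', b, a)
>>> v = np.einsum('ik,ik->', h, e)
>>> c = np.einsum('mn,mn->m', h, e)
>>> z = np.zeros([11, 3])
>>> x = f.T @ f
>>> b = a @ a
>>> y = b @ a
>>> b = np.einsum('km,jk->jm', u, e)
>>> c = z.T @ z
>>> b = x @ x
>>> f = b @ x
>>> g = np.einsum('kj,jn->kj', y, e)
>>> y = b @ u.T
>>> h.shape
(7, 13)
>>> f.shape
(19, 19)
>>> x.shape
(19, 19)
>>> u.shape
(13, 19)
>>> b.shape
(19, 19)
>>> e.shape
(7, 13)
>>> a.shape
(7, 7)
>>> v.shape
()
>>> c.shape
(3, 3)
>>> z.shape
(11, 3)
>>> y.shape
(19, 13)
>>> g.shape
(7, 7)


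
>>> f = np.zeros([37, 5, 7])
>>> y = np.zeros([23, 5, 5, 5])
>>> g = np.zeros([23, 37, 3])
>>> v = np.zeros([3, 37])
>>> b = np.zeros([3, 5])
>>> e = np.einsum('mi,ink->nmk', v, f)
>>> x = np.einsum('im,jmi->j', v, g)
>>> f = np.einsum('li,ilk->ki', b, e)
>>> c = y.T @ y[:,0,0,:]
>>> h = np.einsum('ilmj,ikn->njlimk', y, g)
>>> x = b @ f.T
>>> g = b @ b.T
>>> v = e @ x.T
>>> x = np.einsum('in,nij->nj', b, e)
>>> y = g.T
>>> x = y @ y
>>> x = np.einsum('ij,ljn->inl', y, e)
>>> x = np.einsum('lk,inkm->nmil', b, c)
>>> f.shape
(7, 5)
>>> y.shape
(3, 3)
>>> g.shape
(3, 3)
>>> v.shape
(5, 3, 3)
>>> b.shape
(3, 5)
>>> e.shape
(5, 3, 7)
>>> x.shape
(5, 5, 5, 3)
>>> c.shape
(5, 5, 5, 5)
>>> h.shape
(3, 5, 5, 23, 5, 37)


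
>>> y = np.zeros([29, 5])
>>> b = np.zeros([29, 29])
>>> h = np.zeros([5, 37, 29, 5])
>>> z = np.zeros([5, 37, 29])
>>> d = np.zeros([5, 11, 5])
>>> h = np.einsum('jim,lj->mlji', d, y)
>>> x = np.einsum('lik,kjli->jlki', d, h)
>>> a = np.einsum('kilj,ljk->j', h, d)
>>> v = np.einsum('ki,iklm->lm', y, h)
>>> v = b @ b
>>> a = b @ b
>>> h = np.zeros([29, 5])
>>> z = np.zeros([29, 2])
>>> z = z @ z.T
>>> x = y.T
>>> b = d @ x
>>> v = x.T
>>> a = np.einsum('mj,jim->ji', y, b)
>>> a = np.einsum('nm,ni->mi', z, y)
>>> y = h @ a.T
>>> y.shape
(29, 29)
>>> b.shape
(5, 11, 29)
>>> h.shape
(29, 5)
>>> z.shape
(29, 29)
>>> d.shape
(5, 11, 5)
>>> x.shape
(5, 29)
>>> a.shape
(29, 5)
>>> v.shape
(29, 5)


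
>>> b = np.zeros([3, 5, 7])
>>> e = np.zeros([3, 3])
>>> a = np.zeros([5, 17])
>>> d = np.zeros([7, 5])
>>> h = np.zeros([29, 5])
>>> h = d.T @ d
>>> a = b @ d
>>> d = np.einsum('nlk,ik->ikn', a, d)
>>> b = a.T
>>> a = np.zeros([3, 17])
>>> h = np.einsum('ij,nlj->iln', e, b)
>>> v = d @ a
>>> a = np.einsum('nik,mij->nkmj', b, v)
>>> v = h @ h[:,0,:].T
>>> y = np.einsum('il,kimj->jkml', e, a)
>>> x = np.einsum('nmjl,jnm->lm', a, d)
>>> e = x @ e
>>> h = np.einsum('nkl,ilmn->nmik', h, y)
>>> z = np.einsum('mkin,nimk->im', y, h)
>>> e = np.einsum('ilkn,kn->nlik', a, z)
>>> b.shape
(5, 5, 3)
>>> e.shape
(17, 3, 5, 7)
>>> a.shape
(5, 3, 7, 17)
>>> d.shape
(7, 5, 3)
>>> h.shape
(3, 7, 17, 5)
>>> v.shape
(3, 5, 3)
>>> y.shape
(17, 5, 7, 3)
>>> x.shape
(17, 3)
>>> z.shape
(7, 17)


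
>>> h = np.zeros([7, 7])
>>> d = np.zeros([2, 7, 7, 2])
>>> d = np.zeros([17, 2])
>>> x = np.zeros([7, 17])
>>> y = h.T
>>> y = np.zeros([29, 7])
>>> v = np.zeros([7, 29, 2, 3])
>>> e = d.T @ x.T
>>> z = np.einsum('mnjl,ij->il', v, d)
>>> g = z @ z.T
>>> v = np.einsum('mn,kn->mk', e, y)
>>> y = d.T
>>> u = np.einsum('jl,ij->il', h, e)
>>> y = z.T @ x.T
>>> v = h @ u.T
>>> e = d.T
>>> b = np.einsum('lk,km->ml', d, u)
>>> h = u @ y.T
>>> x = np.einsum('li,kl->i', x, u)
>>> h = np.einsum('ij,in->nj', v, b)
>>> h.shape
(17, 2)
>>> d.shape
(17, 2)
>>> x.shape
(17,)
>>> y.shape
(3, 7)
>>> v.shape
(7, 2)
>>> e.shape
(2, 17)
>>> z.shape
(17, 3)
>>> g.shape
(17, 17)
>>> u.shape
(2, 7)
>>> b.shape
(7, 17)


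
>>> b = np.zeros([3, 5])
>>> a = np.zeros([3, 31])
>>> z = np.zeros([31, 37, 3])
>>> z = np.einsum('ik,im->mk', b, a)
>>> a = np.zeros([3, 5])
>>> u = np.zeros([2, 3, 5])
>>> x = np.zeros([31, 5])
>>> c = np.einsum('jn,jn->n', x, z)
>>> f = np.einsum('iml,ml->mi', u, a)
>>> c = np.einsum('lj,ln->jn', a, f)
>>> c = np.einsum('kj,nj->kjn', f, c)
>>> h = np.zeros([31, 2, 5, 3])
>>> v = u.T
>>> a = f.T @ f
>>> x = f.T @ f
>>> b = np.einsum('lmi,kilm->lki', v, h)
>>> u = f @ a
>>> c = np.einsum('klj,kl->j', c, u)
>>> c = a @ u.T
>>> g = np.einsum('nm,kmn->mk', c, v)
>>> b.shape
(5, 31, 2)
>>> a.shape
(2, 2)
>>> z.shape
(31, 5)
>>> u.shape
(3, 2)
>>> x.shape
(2, 2)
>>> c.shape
(2, 3)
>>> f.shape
(3, 2)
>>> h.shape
(31, 2, 5, 3)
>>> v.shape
(5, 3, 2)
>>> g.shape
(3, 5)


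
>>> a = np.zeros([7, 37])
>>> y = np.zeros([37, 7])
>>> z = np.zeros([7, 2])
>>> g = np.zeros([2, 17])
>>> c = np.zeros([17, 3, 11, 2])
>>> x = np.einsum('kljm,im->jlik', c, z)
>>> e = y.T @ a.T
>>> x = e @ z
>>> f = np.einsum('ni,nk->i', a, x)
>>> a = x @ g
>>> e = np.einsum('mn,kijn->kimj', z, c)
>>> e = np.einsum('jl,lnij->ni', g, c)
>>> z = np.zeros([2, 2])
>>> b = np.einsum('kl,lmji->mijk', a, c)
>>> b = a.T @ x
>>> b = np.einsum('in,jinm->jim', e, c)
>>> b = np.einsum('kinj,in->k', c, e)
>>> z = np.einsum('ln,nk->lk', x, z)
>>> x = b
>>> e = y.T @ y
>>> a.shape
(7, 17)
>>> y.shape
(37, 7)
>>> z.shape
(7, 2)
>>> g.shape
(2, 17)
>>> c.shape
(17, 3, 11, 2)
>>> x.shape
(17,)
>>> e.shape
(7, 7)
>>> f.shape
(37,)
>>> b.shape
(17,)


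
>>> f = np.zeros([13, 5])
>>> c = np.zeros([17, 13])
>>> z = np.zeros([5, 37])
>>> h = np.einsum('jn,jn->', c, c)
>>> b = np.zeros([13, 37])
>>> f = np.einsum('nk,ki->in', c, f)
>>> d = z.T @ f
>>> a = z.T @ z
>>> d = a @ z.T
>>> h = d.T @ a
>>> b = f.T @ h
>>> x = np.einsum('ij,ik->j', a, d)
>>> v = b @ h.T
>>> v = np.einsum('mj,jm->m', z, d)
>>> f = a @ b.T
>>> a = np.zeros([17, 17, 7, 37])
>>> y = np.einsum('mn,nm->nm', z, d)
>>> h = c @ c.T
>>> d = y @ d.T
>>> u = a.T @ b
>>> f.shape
(37, 17)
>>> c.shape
(17, 13)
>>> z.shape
(5, 37)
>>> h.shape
(17, 17)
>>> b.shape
(17, 37)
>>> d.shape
(37, 37)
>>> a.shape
(17, 17, 7, 37)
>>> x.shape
(37,)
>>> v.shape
(5,)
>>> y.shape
(37, 5)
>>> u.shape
(37, 7, 17, 37)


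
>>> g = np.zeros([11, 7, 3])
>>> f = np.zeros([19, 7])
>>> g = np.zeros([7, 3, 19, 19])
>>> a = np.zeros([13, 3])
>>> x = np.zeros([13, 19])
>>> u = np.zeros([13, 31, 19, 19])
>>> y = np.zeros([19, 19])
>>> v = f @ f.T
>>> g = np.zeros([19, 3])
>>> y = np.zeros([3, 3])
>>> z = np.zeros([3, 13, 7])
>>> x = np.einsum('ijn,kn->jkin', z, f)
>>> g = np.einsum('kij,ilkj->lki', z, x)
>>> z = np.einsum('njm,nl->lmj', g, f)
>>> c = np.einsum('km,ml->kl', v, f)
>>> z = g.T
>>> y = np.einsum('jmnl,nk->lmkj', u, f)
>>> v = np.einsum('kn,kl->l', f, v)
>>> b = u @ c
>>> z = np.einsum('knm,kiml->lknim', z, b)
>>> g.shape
(19, 3, 13)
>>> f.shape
(19, 7)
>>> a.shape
(13, 3)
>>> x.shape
(13, 19, 3, 7)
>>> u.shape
(13, 31, 19, 19)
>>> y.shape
(19, 31, 7, 13)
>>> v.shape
(19,)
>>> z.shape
(7, 13, 3, 31, 19)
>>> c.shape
(19, 7)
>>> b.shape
(13, 31, 19, 7)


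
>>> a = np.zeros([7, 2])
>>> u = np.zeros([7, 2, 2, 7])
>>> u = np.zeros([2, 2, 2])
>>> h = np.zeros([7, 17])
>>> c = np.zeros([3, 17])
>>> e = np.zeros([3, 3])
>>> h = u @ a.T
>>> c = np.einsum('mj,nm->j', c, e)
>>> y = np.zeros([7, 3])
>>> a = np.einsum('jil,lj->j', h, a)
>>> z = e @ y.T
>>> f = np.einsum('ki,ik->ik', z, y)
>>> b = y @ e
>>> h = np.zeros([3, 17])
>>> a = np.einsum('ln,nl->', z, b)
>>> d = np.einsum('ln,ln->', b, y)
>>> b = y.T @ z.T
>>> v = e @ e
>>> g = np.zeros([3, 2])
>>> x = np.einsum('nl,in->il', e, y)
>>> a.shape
()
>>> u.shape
(2, 2, 2)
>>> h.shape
(3, 17)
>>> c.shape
(17,)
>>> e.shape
(3, 3)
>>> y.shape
(7, 3)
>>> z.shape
(3, 7)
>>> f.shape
(7, 3)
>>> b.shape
(3, 3)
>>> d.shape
()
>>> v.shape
(3, 3)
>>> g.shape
(3, 2)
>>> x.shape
(7, 3)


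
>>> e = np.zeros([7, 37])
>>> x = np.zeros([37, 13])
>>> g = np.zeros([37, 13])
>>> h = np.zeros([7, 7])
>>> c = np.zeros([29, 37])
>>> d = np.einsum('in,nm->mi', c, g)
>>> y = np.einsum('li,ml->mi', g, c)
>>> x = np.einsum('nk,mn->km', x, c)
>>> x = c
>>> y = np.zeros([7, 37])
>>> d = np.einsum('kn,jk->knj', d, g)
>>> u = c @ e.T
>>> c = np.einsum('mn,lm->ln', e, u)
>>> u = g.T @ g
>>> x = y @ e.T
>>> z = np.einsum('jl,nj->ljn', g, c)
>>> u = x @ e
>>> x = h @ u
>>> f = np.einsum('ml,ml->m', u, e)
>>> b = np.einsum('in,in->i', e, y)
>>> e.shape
(7, 37)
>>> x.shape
(7, 37)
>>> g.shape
(37, 13)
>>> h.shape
(7, 7)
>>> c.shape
(29, 37)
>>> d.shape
(13, 29, 37)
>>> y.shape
(7, 37)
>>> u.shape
(7, 37)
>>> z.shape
(13, 37, 29)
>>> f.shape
(7,)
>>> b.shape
(7,)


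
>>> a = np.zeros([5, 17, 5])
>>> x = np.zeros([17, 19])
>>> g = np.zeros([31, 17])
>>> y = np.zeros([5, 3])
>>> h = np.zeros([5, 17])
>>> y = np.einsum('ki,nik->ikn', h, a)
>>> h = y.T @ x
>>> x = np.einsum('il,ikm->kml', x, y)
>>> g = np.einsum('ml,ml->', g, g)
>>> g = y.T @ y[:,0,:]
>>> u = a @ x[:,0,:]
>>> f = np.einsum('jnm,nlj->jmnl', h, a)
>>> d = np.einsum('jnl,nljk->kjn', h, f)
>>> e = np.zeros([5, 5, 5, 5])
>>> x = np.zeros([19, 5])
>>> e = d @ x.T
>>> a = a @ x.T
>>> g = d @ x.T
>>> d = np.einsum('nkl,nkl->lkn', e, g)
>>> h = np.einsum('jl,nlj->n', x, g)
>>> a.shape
(5, 17, 19)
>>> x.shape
(19, 5)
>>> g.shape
(17, 5, 19)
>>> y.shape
(17, 5, 5)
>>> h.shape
(17,)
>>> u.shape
(5, 17, 19)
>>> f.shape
(5, 19, 5, 17)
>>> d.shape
(19, 5, 17)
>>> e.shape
(17, 5, 19)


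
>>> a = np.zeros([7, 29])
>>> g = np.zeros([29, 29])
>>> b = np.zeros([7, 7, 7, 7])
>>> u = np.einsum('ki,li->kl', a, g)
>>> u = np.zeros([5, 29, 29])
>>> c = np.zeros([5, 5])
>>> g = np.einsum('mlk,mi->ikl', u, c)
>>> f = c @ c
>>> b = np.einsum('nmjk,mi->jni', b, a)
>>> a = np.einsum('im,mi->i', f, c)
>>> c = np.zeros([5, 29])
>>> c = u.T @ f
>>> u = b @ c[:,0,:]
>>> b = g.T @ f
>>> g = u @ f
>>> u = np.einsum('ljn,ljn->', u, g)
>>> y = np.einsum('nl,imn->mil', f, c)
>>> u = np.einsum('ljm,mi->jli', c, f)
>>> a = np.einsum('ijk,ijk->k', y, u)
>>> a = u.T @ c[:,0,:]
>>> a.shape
(5, 29, 5)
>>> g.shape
(7, 7, 5)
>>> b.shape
(29, 29, 5)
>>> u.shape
(29, 29, 5)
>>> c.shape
(29, 29, 5)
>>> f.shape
(5, 5)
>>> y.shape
(29, 29, 5)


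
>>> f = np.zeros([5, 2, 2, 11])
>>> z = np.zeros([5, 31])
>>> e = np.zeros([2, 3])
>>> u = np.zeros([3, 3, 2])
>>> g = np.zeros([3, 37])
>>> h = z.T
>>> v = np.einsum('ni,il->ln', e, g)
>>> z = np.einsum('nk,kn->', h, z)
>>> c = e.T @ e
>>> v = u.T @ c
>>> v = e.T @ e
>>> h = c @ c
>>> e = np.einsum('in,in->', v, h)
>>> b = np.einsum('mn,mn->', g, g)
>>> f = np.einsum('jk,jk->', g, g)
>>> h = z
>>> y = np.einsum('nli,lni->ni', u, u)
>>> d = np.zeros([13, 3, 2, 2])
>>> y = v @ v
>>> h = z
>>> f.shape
()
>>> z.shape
()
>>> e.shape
()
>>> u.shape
(3, 3, 2)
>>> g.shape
(3, 37)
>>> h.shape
()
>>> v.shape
(3, 3)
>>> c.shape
(3, 3)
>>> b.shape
()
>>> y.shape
(3, 3)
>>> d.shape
(13, 3, 2, 2)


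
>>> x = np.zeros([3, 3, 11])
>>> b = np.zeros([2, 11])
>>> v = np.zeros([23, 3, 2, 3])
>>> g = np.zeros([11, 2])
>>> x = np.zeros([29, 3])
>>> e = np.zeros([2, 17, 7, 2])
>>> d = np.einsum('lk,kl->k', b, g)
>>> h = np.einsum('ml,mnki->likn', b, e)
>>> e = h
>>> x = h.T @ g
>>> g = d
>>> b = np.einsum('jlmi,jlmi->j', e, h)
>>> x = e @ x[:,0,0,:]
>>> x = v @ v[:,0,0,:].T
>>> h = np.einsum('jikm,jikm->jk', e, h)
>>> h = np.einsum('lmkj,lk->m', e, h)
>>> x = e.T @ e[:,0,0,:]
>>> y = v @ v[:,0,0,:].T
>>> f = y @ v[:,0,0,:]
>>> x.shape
(17, 7, 2, 17)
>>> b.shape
(11,)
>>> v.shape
(23, 3, 2, 3)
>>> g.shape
(11,)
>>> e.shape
(11, 2, 7, 17)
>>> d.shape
(11,)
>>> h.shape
(2,)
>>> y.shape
(23, 3, 2, 23)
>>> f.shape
(23, 3, 2, 3)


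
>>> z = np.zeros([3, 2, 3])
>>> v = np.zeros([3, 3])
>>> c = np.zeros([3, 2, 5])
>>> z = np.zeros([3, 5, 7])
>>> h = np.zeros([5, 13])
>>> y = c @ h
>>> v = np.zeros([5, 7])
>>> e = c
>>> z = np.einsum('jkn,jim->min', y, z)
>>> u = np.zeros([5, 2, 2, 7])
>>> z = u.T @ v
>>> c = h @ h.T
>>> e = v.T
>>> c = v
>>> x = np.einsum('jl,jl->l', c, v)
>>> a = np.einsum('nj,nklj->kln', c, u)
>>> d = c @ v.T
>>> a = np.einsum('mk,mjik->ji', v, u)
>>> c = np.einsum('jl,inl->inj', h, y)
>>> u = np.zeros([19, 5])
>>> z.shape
(7, 2, 2, 7)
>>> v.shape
(5, 7)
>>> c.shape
(3, 2, 5)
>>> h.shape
(5, 13)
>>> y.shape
(3, 2, 13)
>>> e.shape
(7, 5)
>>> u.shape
(19, 5)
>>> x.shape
(7,)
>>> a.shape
(2, 2)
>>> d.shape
(5, 5)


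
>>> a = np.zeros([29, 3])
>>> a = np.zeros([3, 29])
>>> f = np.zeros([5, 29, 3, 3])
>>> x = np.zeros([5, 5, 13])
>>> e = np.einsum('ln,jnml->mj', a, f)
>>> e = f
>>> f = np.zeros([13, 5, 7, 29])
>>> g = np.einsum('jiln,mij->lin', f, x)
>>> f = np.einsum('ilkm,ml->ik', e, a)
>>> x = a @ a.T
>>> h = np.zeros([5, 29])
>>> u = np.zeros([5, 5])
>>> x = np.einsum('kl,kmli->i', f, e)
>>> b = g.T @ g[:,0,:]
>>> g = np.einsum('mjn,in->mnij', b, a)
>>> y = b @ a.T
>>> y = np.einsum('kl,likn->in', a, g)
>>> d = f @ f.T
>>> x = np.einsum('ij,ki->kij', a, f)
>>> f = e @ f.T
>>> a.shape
(3, 29)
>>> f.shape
(5, 29, 3, 5)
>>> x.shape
(5, 3, 29)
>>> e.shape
(5, 29, 3, 3)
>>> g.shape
(29, 29, 3, 5)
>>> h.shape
(5, 29)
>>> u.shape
(5, 5)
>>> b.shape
(29, 5, 29)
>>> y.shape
(29, 5)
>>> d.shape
(5, 5)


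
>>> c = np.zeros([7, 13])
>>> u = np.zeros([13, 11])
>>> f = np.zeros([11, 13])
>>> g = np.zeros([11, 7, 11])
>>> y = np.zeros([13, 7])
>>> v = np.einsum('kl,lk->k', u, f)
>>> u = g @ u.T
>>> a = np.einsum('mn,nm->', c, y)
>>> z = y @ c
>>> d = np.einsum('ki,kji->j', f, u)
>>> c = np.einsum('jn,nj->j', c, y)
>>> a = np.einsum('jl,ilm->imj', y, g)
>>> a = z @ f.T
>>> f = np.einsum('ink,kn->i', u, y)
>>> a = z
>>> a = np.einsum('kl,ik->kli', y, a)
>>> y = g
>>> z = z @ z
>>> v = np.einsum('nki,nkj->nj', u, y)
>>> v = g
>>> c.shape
(7,)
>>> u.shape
(11, 7, 13)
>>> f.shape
(11,)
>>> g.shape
(11, 7, 11)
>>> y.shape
(11, 7, 11)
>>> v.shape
(11, 7, 11)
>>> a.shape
(13, 7, 13)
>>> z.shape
(13, 13)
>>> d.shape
(7,)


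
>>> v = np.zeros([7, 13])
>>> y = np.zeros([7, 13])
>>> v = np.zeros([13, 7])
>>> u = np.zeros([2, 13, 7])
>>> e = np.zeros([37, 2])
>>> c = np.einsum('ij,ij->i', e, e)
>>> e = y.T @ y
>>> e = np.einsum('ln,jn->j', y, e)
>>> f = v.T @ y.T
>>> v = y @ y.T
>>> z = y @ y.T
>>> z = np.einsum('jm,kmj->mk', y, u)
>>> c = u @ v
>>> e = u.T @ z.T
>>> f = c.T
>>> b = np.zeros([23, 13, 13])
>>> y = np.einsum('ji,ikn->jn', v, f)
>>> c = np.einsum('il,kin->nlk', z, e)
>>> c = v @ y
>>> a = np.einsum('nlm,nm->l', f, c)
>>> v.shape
(7, 7)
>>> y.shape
(7, 2)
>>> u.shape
(2, 13, 7)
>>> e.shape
(7, 13, 13)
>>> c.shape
(7, 2)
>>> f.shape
(7, 13, 2)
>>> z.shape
(13, 2)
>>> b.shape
(23, 13, 13)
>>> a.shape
(13,)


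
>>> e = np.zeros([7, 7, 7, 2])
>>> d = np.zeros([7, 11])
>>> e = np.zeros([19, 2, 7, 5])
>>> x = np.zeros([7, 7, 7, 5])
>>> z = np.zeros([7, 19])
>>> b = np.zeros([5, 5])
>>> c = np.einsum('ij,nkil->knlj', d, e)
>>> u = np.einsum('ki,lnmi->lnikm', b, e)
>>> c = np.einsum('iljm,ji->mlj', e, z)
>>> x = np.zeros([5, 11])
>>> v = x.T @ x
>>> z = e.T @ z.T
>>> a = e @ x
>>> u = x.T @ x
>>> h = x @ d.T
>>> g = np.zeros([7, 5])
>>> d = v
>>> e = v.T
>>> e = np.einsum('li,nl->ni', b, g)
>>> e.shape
(7, 5)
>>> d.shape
(11, 11)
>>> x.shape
(5, 11)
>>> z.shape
(5, 7, 2, 7)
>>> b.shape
(5, 5)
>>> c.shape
(5, 2, 7)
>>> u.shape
(11, 11)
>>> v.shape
(11, 11)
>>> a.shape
(19, 2, 7, 11)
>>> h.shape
(5, 7)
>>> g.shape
(7, 5)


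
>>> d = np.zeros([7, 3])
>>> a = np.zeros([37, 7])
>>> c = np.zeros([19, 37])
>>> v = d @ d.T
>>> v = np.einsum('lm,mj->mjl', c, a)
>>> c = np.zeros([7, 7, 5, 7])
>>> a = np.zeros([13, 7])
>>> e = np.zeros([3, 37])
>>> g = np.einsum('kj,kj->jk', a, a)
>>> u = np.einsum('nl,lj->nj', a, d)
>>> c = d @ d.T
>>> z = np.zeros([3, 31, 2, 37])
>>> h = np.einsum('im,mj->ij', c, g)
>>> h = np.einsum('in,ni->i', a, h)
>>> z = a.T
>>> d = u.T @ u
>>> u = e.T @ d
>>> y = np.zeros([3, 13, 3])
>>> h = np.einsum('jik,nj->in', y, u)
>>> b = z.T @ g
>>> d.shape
(3, 3)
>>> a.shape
(13, 7)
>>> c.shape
(7, 7)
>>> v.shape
(37, 7, 19)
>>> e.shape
(3, 37)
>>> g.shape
(7, 13)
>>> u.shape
(37, 3)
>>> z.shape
(7, 13)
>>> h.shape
(13, 37)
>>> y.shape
(3, 13, 3)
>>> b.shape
(13, 13)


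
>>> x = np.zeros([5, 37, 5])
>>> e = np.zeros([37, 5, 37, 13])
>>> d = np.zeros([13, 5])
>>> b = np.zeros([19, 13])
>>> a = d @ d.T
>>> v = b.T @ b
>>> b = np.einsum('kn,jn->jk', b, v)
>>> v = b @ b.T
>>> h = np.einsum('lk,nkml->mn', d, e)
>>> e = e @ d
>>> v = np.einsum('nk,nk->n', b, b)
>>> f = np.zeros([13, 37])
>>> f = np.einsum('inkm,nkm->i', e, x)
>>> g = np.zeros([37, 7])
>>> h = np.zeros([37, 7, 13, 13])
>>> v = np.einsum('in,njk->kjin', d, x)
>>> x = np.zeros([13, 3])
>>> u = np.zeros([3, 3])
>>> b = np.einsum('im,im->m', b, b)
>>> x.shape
(13, 3)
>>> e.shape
(37, 5, 37, 5)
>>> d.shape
(13, 5)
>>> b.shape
(19,)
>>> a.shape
(13, 13)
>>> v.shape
(5, 37, 13, 5)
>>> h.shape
(37, 7, 13, 13)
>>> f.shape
(37,)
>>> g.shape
(37, 7)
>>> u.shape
(3, 3)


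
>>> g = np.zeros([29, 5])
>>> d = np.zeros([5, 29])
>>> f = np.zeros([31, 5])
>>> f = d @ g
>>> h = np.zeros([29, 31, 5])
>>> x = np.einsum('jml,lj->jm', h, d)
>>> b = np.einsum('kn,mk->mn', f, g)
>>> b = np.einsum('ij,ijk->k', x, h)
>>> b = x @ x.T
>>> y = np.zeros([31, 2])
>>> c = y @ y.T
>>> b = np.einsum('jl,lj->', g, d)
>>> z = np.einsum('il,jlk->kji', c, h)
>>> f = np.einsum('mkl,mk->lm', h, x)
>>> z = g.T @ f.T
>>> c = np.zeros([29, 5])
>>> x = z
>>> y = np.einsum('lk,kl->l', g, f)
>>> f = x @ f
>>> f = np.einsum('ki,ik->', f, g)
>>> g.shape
(29, 5)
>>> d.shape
(5, 29)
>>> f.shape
()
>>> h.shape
(29, 31, 5)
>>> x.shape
(5, 5)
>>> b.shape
()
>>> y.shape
(29,)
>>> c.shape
(29, 5)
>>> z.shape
(5, 5)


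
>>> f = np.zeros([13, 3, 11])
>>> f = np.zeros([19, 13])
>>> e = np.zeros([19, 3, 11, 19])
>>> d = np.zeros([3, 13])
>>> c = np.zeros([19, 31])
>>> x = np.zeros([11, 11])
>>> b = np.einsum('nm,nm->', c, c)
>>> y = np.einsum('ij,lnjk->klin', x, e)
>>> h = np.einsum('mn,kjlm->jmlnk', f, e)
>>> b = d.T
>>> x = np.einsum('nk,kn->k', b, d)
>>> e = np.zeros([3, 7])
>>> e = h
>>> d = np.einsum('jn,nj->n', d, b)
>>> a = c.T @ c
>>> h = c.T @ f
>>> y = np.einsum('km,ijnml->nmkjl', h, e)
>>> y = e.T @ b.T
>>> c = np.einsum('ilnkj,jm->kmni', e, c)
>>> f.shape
(19, 13)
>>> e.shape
(3, 19, 11, 13, 19)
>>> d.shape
(13,)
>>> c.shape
(13, 31, 11, 3)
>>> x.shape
(3,)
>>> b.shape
(13, 3)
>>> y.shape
(19, 13, 11, 19, 13)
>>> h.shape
(31, 13)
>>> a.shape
(31, 31)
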